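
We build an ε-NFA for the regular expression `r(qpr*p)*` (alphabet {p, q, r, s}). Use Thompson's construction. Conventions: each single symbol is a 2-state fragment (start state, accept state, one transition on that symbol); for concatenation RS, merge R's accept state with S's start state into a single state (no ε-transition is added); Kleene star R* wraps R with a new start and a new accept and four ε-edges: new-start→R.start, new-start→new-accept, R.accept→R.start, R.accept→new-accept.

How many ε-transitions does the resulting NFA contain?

8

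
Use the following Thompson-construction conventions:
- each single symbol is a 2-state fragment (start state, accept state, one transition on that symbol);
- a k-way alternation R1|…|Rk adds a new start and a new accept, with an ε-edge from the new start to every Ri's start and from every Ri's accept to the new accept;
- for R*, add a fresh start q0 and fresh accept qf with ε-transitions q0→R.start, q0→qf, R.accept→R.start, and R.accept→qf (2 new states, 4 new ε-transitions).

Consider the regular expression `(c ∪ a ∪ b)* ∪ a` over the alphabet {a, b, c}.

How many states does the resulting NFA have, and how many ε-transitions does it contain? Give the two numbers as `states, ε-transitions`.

14, 14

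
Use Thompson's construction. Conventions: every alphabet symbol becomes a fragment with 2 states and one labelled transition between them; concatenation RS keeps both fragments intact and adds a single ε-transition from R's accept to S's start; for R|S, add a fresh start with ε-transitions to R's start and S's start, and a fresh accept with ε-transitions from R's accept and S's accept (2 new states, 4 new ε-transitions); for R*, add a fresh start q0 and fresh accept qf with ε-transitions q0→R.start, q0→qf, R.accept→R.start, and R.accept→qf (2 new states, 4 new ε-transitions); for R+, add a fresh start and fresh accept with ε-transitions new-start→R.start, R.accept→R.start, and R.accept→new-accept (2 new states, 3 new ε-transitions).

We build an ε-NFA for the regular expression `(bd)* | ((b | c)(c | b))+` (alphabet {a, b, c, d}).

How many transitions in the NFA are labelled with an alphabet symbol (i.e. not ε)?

Per subexpression:
Each of the 6 symbol leaves contributes exactly 1 symbol transition.
  bd → 2 symbol transitions
  (bd)* → 2 symbol transitions
  b | c → 2 symbol transitions
  c | b → 2 symbol transitions
  (b | c)(c | b) → 4 symbol transitions
  ((b | c)(c | b))+ → 4 symbol transitions
  (bd)* | ((b | c)(c | b))+ → 6 symbol transitions

6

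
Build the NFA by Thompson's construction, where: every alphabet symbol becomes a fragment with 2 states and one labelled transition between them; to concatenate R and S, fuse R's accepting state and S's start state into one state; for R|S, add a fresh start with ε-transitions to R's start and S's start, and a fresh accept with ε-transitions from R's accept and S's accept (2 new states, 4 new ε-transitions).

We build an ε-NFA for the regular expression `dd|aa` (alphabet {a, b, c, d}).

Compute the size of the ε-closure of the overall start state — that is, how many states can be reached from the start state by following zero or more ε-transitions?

Work bottom-up. For each fragment F, track |ε-closure(F.start)| and whether F's accept lies in that closure (i.e. whether F accepts ε). A single-symbol fragment has closure size 1 and does not accept ε.
  dd — C equals the left operand's closure size = 1 (its accept is not ε-reachable, so the closure stops there)
  aa — same as the first factor's closure: C = 1
  dd|aa — new start ε-reaches every alternative's start; none of them accept ε, so the new accept is not reached: C = 1 + 1 + 1 = 3

3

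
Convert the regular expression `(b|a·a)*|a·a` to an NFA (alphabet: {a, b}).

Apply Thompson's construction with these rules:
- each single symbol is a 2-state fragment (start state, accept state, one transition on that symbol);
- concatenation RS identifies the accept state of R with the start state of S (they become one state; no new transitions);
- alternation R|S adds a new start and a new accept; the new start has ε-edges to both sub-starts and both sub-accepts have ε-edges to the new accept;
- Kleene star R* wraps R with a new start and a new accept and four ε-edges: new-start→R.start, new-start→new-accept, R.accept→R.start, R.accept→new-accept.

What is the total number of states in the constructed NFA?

14

Building bottom-up:
Each of the 5 symbol leaves contributes a 2-state fragment.
  a·a : 3 states
  b|a·a : 7 states
  (b|a·a)* : 9 states
  a·a : 3 states
  (b|a·a)*|a·a : 14 states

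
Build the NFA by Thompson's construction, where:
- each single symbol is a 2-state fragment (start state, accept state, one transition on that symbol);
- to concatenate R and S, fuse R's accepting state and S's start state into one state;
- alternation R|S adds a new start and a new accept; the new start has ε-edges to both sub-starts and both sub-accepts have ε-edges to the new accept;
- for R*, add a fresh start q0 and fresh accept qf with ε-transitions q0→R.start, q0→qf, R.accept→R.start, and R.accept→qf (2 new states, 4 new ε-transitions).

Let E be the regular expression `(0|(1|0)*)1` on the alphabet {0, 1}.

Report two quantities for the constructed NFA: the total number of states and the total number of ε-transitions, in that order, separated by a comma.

13, 12

Recursing over subexpressions:
Each of the 4 symbol leaves contributes 2 states and 0 ε-transitions.
  1|0 : 6 states, 4 ε-transitions
  (1|0)* : 8 states, 8 ε-transitions
  0|(1|0)* : 12 states, 12 ε-transitions
  (0|(1|0)*)1 : 13 states, 12 ε-transitions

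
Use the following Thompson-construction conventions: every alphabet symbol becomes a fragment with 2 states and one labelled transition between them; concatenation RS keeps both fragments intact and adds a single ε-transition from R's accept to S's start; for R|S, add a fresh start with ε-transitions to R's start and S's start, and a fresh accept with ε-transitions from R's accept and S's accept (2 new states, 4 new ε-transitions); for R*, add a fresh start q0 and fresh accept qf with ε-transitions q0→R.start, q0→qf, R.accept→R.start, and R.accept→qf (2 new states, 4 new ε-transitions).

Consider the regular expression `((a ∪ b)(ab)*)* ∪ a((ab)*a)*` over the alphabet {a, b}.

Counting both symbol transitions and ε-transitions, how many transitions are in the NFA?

Recursing over subexpressions:
Each of the 8 symbol leaves contributes 1 transition (1 symbol, 0 ε).
  a ∪ b : 6 transitions (2 symbol, 4 ε)
  ab : 3 transitions (2 symbol, 1 ε)
  (ab)* : 7 transitions (2 symbol, 5 ε)
  (a ∪ b)(ab)* : 14 transitions (4 symbol, 10 ε)
  ((a ∪ b)(ab)*)* : 18 transitions (4 symbol, 14 ε)
  ab : 3 transitions (2 symbol, 1 ε)
  (ab)* : 7 transitions (2 symbol, 5 ε)
  (ab)*a : 9 transitions (3 symbol, 6 ε)
  ((ab)*a)* : 13 transitions (3 symbol, 10 ε)
  a((ab)*a)* : 15 transitions (4 symbol, 11 ε)
  ((a ∪ b)(ab)*)* ∪ a((ab)*a)* : 37 transitions (8 symbol, 29 ε)

37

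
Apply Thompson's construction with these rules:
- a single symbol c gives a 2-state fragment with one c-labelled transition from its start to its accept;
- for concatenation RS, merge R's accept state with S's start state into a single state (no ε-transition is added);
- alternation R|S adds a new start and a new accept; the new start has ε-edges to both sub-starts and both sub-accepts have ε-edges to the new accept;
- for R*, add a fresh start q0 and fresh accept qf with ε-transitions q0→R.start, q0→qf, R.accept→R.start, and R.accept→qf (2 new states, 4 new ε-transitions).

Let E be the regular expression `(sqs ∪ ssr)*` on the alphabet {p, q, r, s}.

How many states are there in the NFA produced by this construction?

12

Per subexpression:
Each of the 6 symbol leaves contributes a 2-state fragment.
  sqs — 4 states
  ssr — 4 states
  sqs ∪ ssr — 10 states
  (sqs ∪ ssr)* — 12 states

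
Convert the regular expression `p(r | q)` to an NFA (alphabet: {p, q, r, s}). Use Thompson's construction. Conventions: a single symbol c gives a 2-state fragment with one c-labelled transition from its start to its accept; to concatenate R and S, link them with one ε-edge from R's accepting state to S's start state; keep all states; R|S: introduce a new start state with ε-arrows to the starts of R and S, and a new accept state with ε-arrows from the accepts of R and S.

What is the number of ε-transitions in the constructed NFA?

Building bottom-up:
Each of the 3 symbol leaves contributes 0 ε-transitions.
  r | q → 4 ε-transitions
  p(r | q) → 5 ε-transitions

5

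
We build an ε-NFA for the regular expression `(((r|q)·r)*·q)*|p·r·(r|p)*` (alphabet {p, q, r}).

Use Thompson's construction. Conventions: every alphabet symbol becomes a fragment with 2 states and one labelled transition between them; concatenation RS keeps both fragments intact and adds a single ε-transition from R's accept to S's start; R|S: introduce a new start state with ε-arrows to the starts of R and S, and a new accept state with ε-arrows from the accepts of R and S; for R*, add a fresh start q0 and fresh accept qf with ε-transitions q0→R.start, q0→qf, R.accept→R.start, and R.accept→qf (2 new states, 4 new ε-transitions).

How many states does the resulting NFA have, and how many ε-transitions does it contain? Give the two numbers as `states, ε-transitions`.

Bottom-up over the parse tree:
Each of the 8 symbol leaves contributes 2 states and 0 ε-transitions.
  r|q — 6 states, 4 ε-transitions
  (r|q)·r — 8 states, 5 ε-transitions
  ((r|q)·r)* — 10 states, 9 ε-transitions
  ((r|q)·r)*·q — 12 states, 10 ε-transitions
  (((r|q)·r)*·q)* — 14 states, 14 ε-transitions
  r|p — 6 states, 4 ε-transitions
  (r|p)* — 8 states, 8 ε-transitions
  p·r·(r|p)* — 12 states, 10 ε-transitions
  (((r|q)·r)*·q)*|p·r·(r|p)* — 28 states, 28 ε-transitions

28, 28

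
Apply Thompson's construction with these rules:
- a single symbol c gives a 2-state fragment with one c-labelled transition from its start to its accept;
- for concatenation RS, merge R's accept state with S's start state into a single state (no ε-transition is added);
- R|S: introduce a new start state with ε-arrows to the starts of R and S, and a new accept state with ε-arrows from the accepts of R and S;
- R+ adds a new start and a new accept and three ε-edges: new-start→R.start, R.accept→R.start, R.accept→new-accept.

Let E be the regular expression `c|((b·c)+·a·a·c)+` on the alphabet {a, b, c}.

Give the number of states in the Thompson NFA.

14

Recursing over subexpressions:
Each of the 6 symbol leaves contributes a 2-state fragment.
  b·c : 3 states
  (b·c)+ : 5 states
  (b·c)+·a·a·c : 8 states
  ((b·c)+·a·a·c)+ : 10 states
  c|((b·c)+·a·a·c)+ : 14 states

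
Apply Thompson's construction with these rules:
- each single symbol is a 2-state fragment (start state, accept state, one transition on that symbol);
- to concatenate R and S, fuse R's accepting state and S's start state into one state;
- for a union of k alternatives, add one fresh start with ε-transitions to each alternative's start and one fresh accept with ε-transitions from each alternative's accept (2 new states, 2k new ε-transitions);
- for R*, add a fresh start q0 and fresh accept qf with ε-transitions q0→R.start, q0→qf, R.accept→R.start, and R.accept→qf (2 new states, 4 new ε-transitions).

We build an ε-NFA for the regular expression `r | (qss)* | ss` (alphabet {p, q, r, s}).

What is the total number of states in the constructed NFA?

13

Per subexpression:
Each of the 6 symbol leaves contributes a 2-state fragment.
  qss : 4 states
  (qss)* : 6 states
  ss : 3 states
  r | (qss)* | ss : 13 states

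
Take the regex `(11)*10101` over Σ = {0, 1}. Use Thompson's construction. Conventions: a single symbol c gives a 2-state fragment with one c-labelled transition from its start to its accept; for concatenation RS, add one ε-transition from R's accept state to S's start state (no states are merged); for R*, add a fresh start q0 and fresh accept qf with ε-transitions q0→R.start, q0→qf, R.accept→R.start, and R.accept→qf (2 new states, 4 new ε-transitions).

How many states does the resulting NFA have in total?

By structural recursion:
Each of the 7 symbol leaves contributes a 2-state fragment.
  11 — 4 states
  (11)* — 6 states
  (11)*10101 — 16 states

16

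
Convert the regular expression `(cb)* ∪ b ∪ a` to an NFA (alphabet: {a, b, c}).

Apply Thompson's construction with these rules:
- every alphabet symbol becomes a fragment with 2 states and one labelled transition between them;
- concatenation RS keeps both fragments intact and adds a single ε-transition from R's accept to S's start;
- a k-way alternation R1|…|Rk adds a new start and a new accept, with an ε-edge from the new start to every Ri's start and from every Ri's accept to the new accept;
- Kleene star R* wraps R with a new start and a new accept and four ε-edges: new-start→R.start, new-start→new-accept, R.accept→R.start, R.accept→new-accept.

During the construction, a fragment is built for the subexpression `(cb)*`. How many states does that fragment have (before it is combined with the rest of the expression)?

6

Fragment for `(cb)*`:
Each of the 2 symbol leaves contributes a 2-state fragment.
  cb : 4 states
  (cb)* : 6 states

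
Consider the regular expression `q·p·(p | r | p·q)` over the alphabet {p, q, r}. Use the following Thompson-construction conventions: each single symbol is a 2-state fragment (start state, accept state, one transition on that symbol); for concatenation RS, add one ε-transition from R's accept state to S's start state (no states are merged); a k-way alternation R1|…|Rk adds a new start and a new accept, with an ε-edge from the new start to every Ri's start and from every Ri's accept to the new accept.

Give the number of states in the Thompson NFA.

Per subexpression:
Each of the 6 symbol leaves contributes a 2-state fragment.
  p·q : 4 states
  p | r | p·q : 10 states
  q·p·(p | r | p·q) : 14 states

14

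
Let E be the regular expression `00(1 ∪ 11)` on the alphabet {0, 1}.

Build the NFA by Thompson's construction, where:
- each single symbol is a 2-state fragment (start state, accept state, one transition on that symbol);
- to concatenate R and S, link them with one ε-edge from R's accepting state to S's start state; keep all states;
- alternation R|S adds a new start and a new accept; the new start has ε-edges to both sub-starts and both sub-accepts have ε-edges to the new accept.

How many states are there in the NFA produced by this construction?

Bottom-up over the parse tree:
Each of the 5 symbol leaves contributes a 2-state fragment.
  11 → 4 states
  1 ∪ 11 → 8 states
  00(1 ∪ 11) → 12 states

12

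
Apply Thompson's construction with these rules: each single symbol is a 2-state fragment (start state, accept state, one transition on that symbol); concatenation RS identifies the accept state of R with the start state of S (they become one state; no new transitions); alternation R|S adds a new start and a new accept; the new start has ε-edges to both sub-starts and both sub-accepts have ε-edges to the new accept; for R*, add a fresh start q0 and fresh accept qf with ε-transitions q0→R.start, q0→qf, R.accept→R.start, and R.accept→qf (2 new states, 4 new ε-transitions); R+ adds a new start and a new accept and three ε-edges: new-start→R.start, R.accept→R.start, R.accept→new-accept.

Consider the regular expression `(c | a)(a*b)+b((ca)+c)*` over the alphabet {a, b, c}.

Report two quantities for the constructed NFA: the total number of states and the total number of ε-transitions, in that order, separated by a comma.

20, 18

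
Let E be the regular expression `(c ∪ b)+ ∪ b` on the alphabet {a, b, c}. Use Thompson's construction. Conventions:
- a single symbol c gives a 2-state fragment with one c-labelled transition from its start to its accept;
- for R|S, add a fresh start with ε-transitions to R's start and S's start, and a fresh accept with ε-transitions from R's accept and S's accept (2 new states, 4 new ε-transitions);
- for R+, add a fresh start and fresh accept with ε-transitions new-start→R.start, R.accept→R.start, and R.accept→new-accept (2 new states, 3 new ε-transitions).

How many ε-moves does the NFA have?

Bottom-up over the parse tree:
Each of the 3 symbol leaves contributes 0 ε-transitions.
  c ∪ b — 4 ε-transitions
  (c ∪ b)+ — 7 ε-transitions
  (c ∪ b)+ ∪ b — 11 ε-transitions

11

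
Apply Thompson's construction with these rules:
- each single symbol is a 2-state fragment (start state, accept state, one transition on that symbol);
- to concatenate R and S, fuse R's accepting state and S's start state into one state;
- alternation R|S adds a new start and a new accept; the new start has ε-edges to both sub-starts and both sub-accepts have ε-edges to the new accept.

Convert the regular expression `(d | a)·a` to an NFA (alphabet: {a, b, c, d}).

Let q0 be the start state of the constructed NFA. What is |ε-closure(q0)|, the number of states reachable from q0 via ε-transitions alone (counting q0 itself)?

Work bottom-up. For each fragment F, track |ε-closure(F.start)| and whether F's accept lies in that closure (i.e. whether F accepts ε). A single-symbol fragment has closure size 1 and does not accept ε.
  d | a → new start ε-reaches every alternative's start; none of them accept ε, so the new accept is not reached: |closure| = 1 + 1 + 1 = 3
  (d | a)·a → same as the first factor's closure: |closure| = 3

3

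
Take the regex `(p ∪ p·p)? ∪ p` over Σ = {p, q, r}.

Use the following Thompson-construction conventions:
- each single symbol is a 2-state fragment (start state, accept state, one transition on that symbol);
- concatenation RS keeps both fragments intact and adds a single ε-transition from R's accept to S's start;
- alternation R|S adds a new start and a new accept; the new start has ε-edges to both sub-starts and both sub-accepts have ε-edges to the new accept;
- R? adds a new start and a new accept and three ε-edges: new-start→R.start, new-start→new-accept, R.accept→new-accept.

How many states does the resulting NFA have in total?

14

Bottom-up over the parse tree:
Each of the 4 symbol leaves contributes a 2-state fragment.
  p·p — 4 states
  p ∪ p·p — 8 states
  (p ∪ p·p)? — 10 states
  (p ∪ p·p)? ∪ p — 14 states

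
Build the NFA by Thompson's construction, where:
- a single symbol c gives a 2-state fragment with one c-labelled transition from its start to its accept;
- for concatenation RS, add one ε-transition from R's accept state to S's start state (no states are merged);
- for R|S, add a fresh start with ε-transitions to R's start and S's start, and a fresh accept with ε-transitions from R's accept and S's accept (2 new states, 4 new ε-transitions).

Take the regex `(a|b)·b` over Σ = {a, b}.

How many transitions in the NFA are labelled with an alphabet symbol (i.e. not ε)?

3

Recursing over subexpressions:
Each of the 3 symbol leaves contributes exactly 1 symbol transition.
  a|b — 2 symbol transitions
  (a|b)·b — 3 symbol transitions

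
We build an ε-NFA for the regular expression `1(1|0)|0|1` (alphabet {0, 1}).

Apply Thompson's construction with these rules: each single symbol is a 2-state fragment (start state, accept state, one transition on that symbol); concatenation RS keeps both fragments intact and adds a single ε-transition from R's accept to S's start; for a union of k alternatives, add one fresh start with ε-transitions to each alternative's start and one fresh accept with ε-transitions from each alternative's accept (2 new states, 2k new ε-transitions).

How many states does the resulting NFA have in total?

Building bottom-up:
Each of the 5 symbol leaves contributes a 2-state fragment.
  1|0 : 6 states
  1(1|0) : 8 states
  1(1|0)|0|1 : 14 states

14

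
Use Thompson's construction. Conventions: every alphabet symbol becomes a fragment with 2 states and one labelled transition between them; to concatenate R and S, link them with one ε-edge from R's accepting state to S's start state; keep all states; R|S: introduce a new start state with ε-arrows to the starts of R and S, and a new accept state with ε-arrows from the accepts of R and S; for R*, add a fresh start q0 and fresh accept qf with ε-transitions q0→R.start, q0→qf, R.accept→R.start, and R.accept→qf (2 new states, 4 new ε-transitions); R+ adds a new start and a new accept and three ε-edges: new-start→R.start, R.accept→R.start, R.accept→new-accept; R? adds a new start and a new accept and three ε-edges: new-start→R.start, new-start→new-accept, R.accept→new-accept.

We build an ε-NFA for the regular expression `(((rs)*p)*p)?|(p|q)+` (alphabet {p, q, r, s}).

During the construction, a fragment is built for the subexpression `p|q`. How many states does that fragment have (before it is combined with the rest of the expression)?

6

Fragment for `p|q`:
Each of the 2 symbol leaves contributes a 2-state fragment.
  p|q : 6 states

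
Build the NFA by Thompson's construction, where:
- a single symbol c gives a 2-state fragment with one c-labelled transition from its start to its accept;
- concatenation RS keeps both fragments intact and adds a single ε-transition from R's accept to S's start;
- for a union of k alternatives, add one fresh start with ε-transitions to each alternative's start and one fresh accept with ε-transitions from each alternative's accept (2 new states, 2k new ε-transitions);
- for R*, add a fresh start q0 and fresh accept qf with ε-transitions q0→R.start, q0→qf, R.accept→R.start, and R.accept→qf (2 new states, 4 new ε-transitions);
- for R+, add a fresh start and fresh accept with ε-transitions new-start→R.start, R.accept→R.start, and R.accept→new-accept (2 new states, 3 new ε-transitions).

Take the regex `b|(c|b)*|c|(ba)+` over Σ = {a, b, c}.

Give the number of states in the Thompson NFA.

20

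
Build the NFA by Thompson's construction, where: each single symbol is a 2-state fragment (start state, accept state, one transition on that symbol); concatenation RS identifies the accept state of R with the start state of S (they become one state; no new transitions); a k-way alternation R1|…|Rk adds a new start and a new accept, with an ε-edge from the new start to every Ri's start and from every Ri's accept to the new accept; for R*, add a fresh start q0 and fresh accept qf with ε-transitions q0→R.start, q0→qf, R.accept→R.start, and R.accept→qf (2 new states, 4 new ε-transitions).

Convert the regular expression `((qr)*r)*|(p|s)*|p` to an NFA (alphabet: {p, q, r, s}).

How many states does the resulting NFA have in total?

Recursing over subexpressions:
Each of the 6 symbol leaves contributes a 2-state fragment.
  qr : 3 states
  (qr)* : 5 states
  (qr)*r : 6 states
  ((qr)*r)* : 8 states
  p|s : 6 states
  (p|s)* : 8 states
  ((qr)*r)*|(p|s)*|p : 20 states

20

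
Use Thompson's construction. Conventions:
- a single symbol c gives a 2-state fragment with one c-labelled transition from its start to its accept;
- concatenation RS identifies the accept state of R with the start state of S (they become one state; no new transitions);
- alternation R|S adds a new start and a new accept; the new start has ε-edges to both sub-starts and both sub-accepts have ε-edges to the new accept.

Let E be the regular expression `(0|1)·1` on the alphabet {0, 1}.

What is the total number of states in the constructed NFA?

7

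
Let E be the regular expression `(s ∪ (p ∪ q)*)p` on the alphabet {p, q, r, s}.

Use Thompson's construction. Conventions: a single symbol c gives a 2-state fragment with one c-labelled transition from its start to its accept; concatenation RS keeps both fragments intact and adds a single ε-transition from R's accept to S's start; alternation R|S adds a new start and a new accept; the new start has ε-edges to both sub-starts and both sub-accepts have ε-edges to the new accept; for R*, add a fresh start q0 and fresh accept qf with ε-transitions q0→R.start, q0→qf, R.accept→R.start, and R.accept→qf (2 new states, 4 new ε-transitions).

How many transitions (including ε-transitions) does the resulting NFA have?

17

Per subexpression:
Each of the 4 symbol leaves contributes 1 transition (1 symbol, 0 ε).
  p ∪ q → 6 transitions (2 symbol, 4 ε)
  (p ∪ q)* → 10 transitions (2 symbol, 8 ε)
  s ∪ (p ∪ q)* → 15 transitions (3 symbol, 12 ε)
  (s ∪ (p ∪ q)*)p → 17 transitions (4 symbol, 13 ε)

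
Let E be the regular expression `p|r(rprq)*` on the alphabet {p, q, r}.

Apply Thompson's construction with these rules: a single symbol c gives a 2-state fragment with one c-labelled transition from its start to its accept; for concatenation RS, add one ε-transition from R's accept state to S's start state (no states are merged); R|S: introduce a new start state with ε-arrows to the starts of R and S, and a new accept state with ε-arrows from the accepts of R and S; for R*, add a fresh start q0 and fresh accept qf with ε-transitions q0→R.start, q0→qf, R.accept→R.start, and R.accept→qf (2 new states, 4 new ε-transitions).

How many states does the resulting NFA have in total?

Recursing over subexpressions:
Each of the 6 symbol leaves contributes a 2-state fragment.
  rprq — 8 states
  (rprq)* — 10 states
  r(rprq)* — 12 states
  p|r(rprq)* — 16 states

16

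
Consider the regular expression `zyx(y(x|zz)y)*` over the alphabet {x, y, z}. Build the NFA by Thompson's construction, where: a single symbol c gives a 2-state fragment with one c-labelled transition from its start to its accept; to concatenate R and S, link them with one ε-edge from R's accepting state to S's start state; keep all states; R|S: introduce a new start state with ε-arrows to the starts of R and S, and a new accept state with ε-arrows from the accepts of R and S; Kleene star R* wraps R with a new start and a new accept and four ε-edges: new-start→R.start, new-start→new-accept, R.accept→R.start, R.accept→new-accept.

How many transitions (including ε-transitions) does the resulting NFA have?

22

Per subexpression:
Each of the 8 symbol leaves contributes 1 transition (1 symbol, 0 ε).
  zz — 3 transitions (2 symbol, 1 ε)
  x|zz — 8 transitions (3 symbol, 5 ε)
  y(x|zz)y — 12 transitions (5 symbol, 7 ε)
  (y(x|zz)y)* — 16 transitions (5 symbol, 11 ε)
  zyx(y(x|zz)y)* — 22 transitions (8 symbol, 14 ε)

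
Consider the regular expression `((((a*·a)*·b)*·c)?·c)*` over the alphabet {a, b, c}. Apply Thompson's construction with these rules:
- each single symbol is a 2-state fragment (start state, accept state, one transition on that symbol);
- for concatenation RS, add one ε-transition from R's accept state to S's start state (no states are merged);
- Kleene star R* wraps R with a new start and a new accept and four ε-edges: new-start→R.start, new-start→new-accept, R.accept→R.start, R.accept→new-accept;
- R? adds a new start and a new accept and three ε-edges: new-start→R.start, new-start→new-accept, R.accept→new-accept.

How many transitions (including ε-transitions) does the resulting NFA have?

28

Per subexpression:
Each of the 5 symbol leaves contributes 1 transition (1 symbol, 0 ε).
  a* : 5 transitions (1 symbol, 4 ε)
  a*·a : 7 transitions (2 symbol, 5 ε)
  (a*·a)* : 11 transitions (2 symbol, 9 ε)
  (a*·a)*·b : 13 transitions (3 symbol, 10 ε)
  ((a*·a)*·b)* : 17 transitions (3 symbol, 14 ε)
  ((a*·a)*·b)*·c : 19 transitions (4 symbol, 15 ε)
  (((a*·a)*·b)*·c)? : 22 transitions (4 symbol, 18 ε)
  (((a*·a)*·b)*·c)?·c : 24 transitions (5 symbol, 19 ε)
  ((((a*·a)*·b)*·c)?·c)* : 28 transitions (5 symbol, 23 ε)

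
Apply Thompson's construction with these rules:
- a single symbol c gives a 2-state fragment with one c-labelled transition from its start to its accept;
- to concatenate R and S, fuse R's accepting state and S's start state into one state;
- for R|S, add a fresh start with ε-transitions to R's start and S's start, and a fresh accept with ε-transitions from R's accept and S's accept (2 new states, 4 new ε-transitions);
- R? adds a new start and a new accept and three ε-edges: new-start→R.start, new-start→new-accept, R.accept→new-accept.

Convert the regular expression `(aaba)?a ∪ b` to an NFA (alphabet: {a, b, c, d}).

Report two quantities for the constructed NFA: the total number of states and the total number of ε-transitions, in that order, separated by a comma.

12, 7

Per subexpression:
Each of the 6 symbol leaves contributes 2 states and 0 ε-transitions.
  aaba — 5 states, 0 ε-transitions
  (aaba)? — 7 states, 3 ε-transitions
  (aaba)?a — 8 states, 3 ε-transitions
  (aaba)?a ∪ b — 12 states, 7 ε-transitions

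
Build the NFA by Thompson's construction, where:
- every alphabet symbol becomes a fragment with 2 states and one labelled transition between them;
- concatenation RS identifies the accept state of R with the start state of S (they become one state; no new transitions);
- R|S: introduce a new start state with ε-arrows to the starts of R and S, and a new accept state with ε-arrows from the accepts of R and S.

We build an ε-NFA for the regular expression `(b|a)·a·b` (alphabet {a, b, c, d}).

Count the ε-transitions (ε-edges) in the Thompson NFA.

4

Bottom-up over the parse tree:
Each of the 4 symbol leaves contributes 0 ε-transitions.
  b|a = 4 ε-transitions
  (b|a)·a·b = 4 ε-transitions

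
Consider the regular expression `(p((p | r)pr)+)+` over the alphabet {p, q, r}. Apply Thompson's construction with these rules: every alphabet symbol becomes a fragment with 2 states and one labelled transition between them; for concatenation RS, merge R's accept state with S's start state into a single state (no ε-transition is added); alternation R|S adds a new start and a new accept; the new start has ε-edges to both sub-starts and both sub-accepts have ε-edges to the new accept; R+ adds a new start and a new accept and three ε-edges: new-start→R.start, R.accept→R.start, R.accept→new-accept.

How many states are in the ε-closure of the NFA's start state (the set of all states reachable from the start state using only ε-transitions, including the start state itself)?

2

Work bottom-up. For each fragment F, track |ε-closure(F.start)| and whether F's accept lies in that closure (i.e. whether F accepts ε). A single-symbol fragment has closure size 1 and does not accept ε.
  p | r : |ε-closure| = 1 + 1 + 1 = 3 (the new accept is not ε-reachable since no branch accepts ε)
  (p | r)pr : |ε-closure| equals the left operand's closure size = 3 (its accept is not ε-reachable, so the closure stops there)
  ((p | r)pr)+ : new start ε-reaches only the body's start; the new accept needs a symbol first: |ε-closure| = 1 + 3 = 4
  p((p | r)pr)+ : |ε-closure| equals the left operand's closure size = 1 (its accept is not ε-reachable, so the closure stops there)
  (p((p | r)pr)+)+ : new start ε-reaches only the body's start; the new accept needs a symbol first: |ε-closure| = 1 + 1 = 2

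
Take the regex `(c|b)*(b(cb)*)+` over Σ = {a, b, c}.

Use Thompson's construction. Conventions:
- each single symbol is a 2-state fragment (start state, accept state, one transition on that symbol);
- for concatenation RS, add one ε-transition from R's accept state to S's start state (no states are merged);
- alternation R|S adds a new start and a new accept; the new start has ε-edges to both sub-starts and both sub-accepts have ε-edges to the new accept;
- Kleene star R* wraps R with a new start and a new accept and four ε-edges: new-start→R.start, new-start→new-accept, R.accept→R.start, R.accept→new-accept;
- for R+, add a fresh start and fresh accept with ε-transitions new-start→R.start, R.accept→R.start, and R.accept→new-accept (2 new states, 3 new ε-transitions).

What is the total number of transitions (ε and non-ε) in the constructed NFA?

Recursing over subexpressions:
Each of the 5 symbol leaves contributes 1 transition (1 symbol, 0 ε).
  c|b → 6 transitions (2 symbol, 4 ε)
  (c|b)* → 10 transitions (2 symbol, 8 ε)
  cb → 3 transitions (2 symbol, 1 ε)
  (cb)* → 7 transitions (2 symbol, 5 ε)
  b(cb)* → 9 transitions (3 symbol, 6 ε)
  (b(cb)*)+ → 12 transitions (3 symbol, 9 ε)
  (c|b)*(b(cb)*)+ → 23 transitions (5 symbol, 18 ε)

23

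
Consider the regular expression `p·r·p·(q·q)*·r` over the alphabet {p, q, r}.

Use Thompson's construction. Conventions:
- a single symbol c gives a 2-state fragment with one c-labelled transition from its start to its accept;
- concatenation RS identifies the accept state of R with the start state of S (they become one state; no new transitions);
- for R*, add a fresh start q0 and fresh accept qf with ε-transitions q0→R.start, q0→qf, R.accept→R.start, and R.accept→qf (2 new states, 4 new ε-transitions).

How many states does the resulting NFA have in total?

Building bottom-up:
Each of the 6 symbol leaves contributes a 2-state fragment.
  q·q : 3 states
  (q·q)* : 5 states
  p·r·p·(q·q)*·r : 9 states

9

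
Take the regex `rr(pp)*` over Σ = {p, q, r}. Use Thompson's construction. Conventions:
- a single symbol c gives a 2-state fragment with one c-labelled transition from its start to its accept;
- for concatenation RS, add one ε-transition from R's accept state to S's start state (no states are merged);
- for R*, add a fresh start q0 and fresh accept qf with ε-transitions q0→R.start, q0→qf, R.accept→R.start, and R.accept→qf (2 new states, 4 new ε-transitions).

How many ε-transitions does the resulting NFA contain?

Recursing over subexpressions:
Each of the 4 symbol leaves contributes 0 ε-transitions.
  pp — 1 ε-transition
  (pp)* — 5 ε-transitions
  rr(pp)* — 7 ε-transitions

7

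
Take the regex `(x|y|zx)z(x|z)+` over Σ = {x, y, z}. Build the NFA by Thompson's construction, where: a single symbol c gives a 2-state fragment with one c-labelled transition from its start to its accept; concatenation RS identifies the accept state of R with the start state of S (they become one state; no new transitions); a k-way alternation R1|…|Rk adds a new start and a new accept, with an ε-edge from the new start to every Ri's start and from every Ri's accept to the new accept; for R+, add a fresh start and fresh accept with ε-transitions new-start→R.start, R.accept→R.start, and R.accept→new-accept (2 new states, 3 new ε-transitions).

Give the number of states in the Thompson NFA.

17

Bottom-up over the parse tree:
Each of the 7 symbol leaves contributes a 2-state fragment.
  zx : 3 states
  x|y|zx : 9 states
  x|z : 6 states
  (x|z)+ : 8 states
  (x|y|zx)z(x|z)+ : 17 states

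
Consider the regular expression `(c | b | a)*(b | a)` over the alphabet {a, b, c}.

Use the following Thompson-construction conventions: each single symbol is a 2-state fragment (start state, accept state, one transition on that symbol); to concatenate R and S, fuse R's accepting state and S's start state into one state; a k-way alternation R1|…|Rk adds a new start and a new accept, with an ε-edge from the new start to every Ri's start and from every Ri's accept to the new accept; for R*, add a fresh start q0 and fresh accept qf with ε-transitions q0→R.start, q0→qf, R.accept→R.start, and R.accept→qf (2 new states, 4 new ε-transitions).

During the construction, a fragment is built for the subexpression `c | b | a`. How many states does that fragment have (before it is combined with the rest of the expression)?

8

Fragment for `c | b | a`:
Each of the 3 symbol leaves contributes a 2-state fragment.
  c | b | a — 8 states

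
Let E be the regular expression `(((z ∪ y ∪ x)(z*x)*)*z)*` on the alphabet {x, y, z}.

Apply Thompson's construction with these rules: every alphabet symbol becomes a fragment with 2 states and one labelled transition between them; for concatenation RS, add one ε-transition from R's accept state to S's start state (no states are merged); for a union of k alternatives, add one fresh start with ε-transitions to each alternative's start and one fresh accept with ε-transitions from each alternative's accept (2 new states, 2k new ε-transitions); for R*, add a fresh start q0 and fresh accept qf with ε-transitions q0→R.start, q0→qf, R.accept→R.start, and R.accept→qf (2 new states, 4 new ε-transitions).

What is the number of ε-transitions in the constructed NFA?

Per subexpression:
Each of the 6 symbol leaves contributes 0 ε-transitions.
  z ∪ y ∪ x — 6 ε-transitions
  z* — 4 ε-transitions
  z*x — 5 ε-transitions
  (z*x)* — 9 ε-transitions
  (z ∪ y ∪ x)(z*x)* — 16 ε-transitions
  ((z ∪ y ∪ x)(z*x)*)* — 20 ε-transitions
  ((z ∪ y ∪ x)(z*x)*)*z — 21 ε-transitions
  (((z ∪ y ∪ x)(z*x)*)*z)* — 25 ε-transitions

25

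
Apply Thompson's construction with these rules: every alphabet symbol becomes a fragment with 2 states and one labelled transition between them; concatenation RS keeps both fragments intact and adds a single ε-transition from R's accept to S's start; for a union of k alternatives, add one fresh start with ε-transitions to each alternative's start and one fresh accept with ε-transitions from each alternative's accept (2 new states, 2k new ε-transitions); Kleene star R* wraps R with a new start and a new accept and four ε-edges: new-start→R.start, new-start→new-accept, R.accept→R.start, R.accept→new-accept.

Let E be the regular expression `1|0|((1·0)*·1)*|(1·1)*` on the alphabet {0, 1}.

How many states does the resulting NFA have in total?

22

Bottom-up over the parse tree:
Each of the 7 symbol leaves contributes a 2-state fragment.
  1·0 → 4 states
  (1·0)* → 6 states
  (1·0)*·1 → 8 states
  ((1·0)*·1)* → 10 states
  1·1 → 4 states
  (1·1)* → 6 states
  1|0|((1·0)*·1)*|(1·1)* → 22 states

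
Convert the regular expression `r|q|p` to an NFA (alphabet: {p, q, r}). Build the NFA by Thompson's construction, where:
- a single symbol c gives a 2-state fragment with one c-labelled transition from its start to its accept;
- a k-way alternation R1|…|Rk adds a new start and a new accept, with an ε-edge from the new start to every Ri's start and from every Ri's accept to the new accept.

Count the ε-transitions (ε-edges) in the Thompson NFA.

Per subexpression:
Each of the 3 symbol leaves contributes 0 ε-transitions.
  r|q|p — 6 ε-transitions

6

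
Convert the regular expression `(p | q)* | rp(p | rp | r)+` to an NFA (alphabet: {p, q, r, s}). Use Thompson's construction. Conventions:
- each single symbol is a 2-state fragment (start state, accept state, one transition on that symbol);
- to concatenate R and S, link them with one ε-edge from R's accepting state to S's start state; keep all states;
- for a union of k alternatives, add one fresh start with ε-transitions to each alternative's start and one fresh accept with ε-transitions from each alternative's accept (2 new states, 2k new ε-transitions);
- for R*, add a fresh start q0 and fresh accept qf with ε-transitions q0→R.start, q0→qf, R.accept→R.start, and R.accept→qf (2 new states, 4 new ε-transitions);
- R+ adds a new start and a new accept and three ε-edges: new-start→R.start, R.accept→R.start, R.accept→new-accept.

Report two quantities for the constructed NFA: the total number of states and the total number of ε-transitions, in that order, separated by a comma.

26, 24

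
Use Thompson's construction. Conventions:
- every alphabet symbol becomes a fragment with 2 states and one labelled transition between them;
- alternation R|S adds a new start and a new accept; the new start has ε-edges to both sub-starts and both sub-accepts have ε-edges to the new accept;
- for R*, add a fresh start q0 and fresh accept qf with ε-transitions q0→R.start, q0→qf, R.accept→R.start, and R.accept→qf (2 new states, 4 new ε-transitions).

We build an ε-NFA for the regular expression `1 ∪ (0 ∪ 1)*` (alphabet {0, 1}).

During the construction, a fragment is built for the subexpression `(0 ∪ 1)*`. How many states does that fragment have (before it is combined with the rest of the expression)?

Fragment for `(0 ∪ 1)*`:
Each of the 2 symbol leaves contributes a 2-state fragment.
  0 ∪ 1 → 6 states
  (0 ∪ 1)* → 8 states

8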